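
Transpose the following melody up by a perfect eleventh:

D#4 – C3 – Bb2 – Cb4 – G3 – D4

D#4 → G#5
C3 → F4
Bb2 → Eb4
Cb4 → Fb5
G3 → C5
D4 → G5

G#5 F4 Eb4 Fb5 C5 G5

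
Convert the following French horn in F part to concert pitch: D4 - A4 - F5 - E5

G3 D4 Bb4 A4

Written C4 on the French horn in F sounds as F3, a perfect fifth lower; apply that shift to every note.
D4 to G3
A4 to D4
F5 to Bb4
E5 to A4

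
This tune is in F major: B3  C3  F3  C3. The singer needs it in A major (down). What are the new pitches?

From F down to A is a minor sixth; apply that to each pitch.
B3 -> D#3
C3 -> E2
F3 -> A2
C3 -> E2

D#3 E2 A2 E2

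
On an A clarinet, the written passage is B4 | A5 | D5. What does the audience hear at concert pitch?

G#4 F#5 B4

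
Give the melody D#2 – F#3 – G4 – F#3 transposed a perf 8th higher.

D#2 to D#3
F#3 to F#4
G4 to G5
F#3 to F#4

D#3 F#4 G5 F#4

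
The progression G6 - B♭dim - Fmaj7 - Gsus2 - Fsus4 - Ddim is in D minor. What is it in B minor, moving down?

E6 Gdim Dmaj7 Esus2 Dsus4 Bdim

D minor down to B minor is a minor third; each chord root moves by that interval while the quality stays the same.
G6: root G down a minor third → E, giving E6.
B♭dim: root B♭ down a minor third → G, giving Gdim.
Fmaj7: root F down a minor third → D, giving Dmaj7.
Gsus2: root G down a minor third → E, giving Esus2.
Fsus4: root F down a minor third → D, giving Dsus4.
Ddim: root D down a minor third → B, giving Bdim.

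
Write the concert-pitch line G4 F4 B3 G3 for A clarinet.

The A clarinet sounds a minor third below written, so the written part must be a minor third above concert — transpose each note up.
G4 to Bb4
F4 to Ab4
B3 to D4
G3 to Bb3

Bb4 Ab4 D4 Bb3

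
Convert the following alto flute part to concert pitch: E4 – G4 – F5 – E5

B3 D4 C5 B4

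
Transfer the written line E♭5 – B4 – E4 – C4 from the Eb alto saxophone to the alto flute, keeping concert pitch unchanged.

First find concert pitch: the Eb alto saxophone sounds a major sixth below written, so E♭5 B4 E4 C4 sounds Gb4 D4 G3 Eb3.
Then write for alto flute: it sounds a perfect fourth below written, so the part must be a perfect fourth above concert.
Gb4 → Cb5
D4 → G4
G3 → C4
Eb3 → Ab3

Cb5 G4 C4 Ab3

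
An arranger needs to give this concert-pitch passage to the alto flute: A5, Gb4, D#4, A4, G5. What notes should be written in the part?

Written C4 sounds as G3 on the alto flute, so concert pitches are written a perfect fourth up.
A5 becomes D6
Gb4 becomes Cb5
D#4 becomes G#4
A4 becomes D5
G5 becomes C6

D6 Cb5 G#4 D5 C6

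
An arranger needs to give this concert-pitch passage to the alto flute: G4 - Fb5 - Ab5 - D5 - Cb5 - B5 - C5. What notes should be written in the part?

Written C4 sounds as G3 on the alto flute, so concert pitches are written a perfect fourth up.
G4 -> C5
Fb5 -> Bbb5
Ab5 -> Db6
D5 -> G5
Cb5 -> Fb5
B5 -> E6
C5 -> F5

C5 Bbb5 Db6 G5 Fb5 E6 F5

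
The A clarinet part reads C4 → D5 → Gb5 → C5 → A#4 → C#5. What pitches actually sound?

A3 B4 Eb5 A4 F##4 A#4

The A clarinet sounds a minor third below written, so transpose each written note down a minor third.
C4 -> A3
D5 -> B4
Gb5 -> Eb5
C5 -> A4
A#4 -> F##4
C#5 -> A#4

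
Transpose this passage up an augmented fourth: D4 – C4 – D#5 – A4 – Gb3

D4 up an augmented fourth is G#4.
C4: a fourth up reaches F, and 6 semitones makes it F#4.
An augmented fourth up from D#5 gives G##5.
An augmented fourth up from A4 gives D#5.
An augmented fourth up from Gb3 gives C4.

G#4 F#4 G##5 D#5 C4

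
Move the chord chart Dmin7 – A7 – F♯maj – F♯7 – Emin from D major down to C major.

Cmin7 G7 Emaj E7 Dmin

D major down to C major is a major second; each chord root moves by that interval while the quality stays the same.
Dmin7: root D down a major second → C, giving Cmin7.
A7: root A down a major second → G, giving G7.
F♯maj: root F♯ down a major second → E, giving Emaj.
F♯7: root F♯ down a major second → E, giving E7.
Emin: root E down a major second → D, giving Dmin.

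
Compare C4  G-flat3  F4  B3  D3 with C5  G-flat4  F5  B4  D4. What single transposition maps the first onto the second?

up a perfect octave

Take the first pair: C4 → C5. C to C spans 8 letter names, so the interval is some kind of octave.
C4 to C5 is 12 semitones, which makes it a perfect octave; the second version is higher, so the direction is up.
Checking another pair — D3 → D4 — gives the same interval.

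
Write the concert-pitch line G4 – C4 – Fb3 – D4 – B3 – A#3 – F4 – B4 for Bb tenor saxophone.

The Bb tenor saxophone sounds a major ninth below written, so the written part must be a major ninth above concert — transpose each note up.
G4 to A5
C4 to D5
Fb3 to Gb4
D4 to E5
B3 to C#5
A#3 to B#4
F4 to G5
B4 to C#6

A5 D5 Gb4 E5 C#5 B#4 G5 C#6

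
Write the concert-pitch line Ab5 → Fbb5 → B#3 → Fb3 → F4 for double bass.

Written C4 sounds as C3 on the double bass, so concert pitches are written a perfect octave up.
Ab5 gives Ab6
Fbb5 gives Fbb6
B#3 gives B#4
Fb3 gives Fb4
F4 gives F5

Ab6 Fbb6 B#4 Fb4 F5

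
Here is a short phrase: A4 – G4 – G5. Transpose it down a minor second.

G#4 F#4 F#5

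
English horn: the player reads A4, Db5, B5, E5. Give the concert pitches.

D4 Gb4 E5 A4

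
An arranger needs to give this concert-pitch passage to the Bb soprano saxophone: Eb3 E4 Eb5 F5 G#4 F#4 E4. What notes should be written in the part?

F3 F#4 F5 G5 A#4 G#4 F#4

Written C4 sounds as Bb3 on the Bb soprano saxophone, so concert pitches are written a major second up.
Eb3 → F3
E4 → F#4
Eb5 → F5
F5 → G5
G#4 → A#4
F#4 → G#4
E4 → F#4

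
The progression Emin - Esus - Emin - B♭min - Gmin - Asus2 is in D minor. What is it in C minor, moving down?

Dmin Dsus Dmin Abmin Fmin Gsus2

D minor down to C minor is a major second; each chord root moves by that interval while the quality stays the same.
Emin: root E down a major second → D, giving Dmin.
Esus: root E down a major second → D, giving Dsus.
Emin: root E down a major second → D, giving Dmin.
B♭min: root B♭ down a major second → Ab, giving Abmin.
Gmin: root G down a major second → F, giving Fmin.
Asus2: root A down a major second → G, giving Gsus2.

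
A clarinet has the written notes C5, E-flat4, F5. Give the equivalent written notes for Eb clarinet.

F#4 A3 B4

First find concert pitch: the A clarinet sounds a minor third below written, so C5 E-flat4 F5 sounds A4 C4 D5.
Then write for Eb clarinet: it sounds a minor third above written, so the part must be a minor third below concert.
A4 → F#4
C4 → A3
D5 → B4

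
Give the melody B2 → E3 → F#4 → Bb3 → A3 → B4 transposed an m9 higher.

B2 to C4
E3 to F4
F#4 to G5
Bb3 to Cb5
A3 to Bb4
B4 to C6

C4 F4 G5 Cb5 Bb4 C6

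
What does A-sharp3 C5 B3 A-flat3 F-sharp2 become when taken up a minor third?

C#4 Eb5 D4 Cb4 A2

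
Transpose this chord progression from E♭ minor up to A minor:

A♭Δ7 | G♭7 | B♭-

E♭ minor up to A minor is an augmented fourth; each chord root moves by that interval while the quality stays the same.
A♭Δ7: root A♭ up an augmented fourth → D, giving DΔ7.
G♭7: root G♭ up an augmented fourth → C, giving C7.
B♭-: root B♭ up an augmented fourth → E, giving E-.

DΔ7 C7 E-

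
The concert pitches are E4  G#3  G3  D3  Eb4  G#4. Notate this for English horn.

B4 D#4 D4 A3 Bb4 D#5

Written C4 sounds as F3 on the English horn, so concert pitches are written a perfect fifth up.
E4 → B4
G#3 → D#4
G3 → D4
D3 → A3
Eb4 → Bb4
G#4 → D#5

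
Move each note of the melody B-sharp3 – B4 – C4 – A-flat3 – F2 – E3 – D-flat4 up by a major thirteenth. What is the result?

A major thirteenth up from B#3 gives G##5.
B4 up a major thirteenth is G#6.
C4 up a major thirteenth is A5.
Ab3 up a major thirteenth is F5.
F2 up a major thirteenth is D4.
E3 up a major thirteenth is C#5.
Db4 up a major thirteenth is Bb5.

G##5 G#6 A5 F5 D4 C#5 Bb5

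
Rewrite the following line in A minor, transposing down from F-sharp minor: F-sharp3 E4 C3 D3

A2 G3 Eb2 F2

From F-sharp down to A is a major sixth; apply that to each pitch.
F#3 gives A2
E4 gives G3
C3 gives Eb2
D3 gives F2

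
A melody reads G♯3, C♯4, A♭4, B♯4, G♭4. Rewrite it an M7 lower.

G#3 down a major seventh is A2.
C#4: a seventh down reaches D, and 11 semitones makes it D3.
A major seventh down from Ab4 gives Bbb3.
B#4 down a major seventh is C#4.
A major seventh down from Gb4 gives Abb3.

A2 D3 Bbb3 C#4 Abb3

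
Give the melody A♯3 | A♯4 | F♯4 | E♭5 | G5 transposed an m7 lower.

B#2 B#3 G#3 F4 A4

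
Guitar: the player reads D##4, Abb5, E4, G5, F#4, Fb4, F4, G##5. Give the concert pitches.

D##3 Abb4 E3 G4 F#3 Fb3 F3 G##4

Written C4 on the guitar sounds as C3, a perfect octave lower; apply that shift to every note.
D##4 becomes D##3
Abb5 becomes Abb4
E4 becomes E3
G5 becomes G4
F#4 becomes F#3
Fb4 becomes Fb3
F4 becomes F3
G##5 becomes G##4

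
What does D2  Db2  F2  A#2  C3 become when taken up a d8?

D2: an octave up reaches D, and 11 semitones makes it Db3.
Db2 up a diminished octave is Dbb3.
A diminished octave up from F2 gives Fb3.
A#2: an octave up reaches A, and 11 semitones makes it A3.
C3: an octave up reaches C, and 11 semitones makes it Cb4.

Db3 Dbb3 Fb3 A3 Cb4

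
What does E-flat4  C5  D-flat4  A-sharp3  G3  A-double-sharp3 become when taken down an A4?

Bbb3 Gb4 Abb3 E3 Db3 E#3

Eb4: a fourth down reaches B, and 6 semitones makes it Bbb3.
An augmented fourth down from C5 gives Gb4.
An augmented fourth down from Db4 gives Abb3.
A#3: a fourth down reaches E, and 6 semitones makes it E3.
G3 down an augmented fourth is Db3.
A##3 down an augmented fourth is E#3.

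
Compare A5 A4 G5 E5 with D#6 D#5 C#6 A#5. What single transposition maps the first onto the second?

up an augmented fourth

Take the first pair: A5 → D#6. A to D spans 4 letter names, so the interval is some kind of fourth.
A5 to D#6 is 6 semitones, which makes it an augmented fourth; the second version is higher, so the direction is up.
Checking another pair — E5 → A#5 — gives the same interval.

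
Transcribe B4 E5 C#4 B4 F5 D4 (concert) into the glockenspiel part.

B2 E3 C#2 B2 F3 D2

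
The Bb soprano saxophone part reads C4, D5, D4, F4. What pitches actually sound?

Written C4 on the Bb soprano saxophone sounds as Bb3, a major second lower; apply that shift to every note.
C4 → Bb3
D5 → C5
D4 → C4
F4 → Eb4

Bb3 C5 C4 Eb4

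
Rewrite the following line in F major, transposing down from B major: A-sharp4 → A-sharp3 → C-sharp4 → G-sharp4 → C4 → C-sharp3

From B down to F is an augmented fourth; apply that to each pitch.
A#4 to E4
A#3 to E3
C#4 to G3
G#4 to D4
C4 to Gb3
C#3 to G2

E4 E3 G3 D4 Gb3 G2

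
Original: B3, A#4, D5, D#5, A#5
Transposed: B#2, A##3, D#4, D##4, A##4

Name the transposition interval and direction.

down a diminished octave

From B3 to B#2 is 8 letter names — an octave of some quality.
B#2 to B3 is 11 semitones, which makes it a diminished octave; the second version is lower, so the direction is down.
Checking another pair — A#5 → A##4 — gives the same interval.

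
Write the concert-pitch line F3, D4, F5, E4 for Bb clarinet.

G3 E4 G5 F#4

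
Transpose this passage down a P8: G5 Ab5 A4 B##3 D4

G5 -> G4
Ab5 -> Ab4
A4 -> A3
B##3 -> B##2
D4 -> D3

G4 Ab4 A3 B##2 D3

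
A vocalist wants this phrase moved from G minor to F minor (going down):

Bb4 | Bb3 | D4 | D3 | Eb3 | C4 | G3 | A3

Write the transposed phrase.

Ab4 Ab3 C4 C3 Db3 Bb3 F3 G3

From G down to F is a major second; apply that to each pitch.
Bb4 → Ab4
Bb3 → Ab3
D4 → C4
D3 → C3
Eb3 → Db3
C4 → Bb3
G3 → F3
A3 → G3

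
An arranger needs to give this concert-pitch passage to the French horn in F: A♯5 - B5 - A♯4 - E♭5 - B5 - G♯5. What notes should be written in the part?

E#6 F#6 E#5 Bb5 F#6 D#6

The French horn in F sounds a perfect fifth below written, so the written part must be a perfect fifth above concert — transpose each note up.
A#5 to E#6
B5 to F#6
A#4 to E#5
Eb5 to Bb5
B5 to F#6
G#5 to D#6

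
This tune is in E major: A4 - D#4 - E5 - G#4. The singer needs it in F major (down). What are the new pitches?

Bb3 E3 F4 A3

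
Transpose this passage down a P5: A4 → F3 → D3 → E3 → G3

A4: a fifth down reaches D, and 7 semitones makes it D4.
F3: a fifth down reaches B, and 7 semitones makes it Bb2.
D3: a fifth down reaches G, and 7 semitones makes it G2.
E3 down a perfect fifth is A2.
G3: a fifth down reaches C, and 7 semitones makes it C3.

D4 Bb2 G2 A2 C3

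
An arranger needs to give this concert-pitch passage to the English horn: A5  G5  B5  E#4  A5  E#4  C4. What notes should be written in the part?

Written C4 sounds as F3 on the English horn, so concert pitches are written a perfect fifth up.
A5 to E6
G5 to D6
B5 to F#6
E#4 to B#4
A5 to E6
E#4 to B#4
C4 to G4

E6 D6 F#6 B#4 E6 B#4 G4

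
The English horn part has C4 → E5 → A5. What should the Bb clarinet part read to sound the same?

G3 B4 E5

First find concert pitch: the English horn sounds a perfect fifth below written, so C4 E5 A5 sounds F3 A4 D5.
Then write for Bb clarinet: it sounds a major second below written, so the part must be a major second above concert.
F3 → G3
A4 → B4
D5 → E5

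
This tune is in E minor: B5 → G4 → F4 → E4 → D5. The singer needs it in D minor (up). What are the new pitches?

E minor to D minor up is a minor seventh, so every note moves up by that interval.
B5 gives A6
G4 gives F5
F4 gives Eb5
E4 gives D5
D5 gives C6

A6 F5 Eb5 D5 C6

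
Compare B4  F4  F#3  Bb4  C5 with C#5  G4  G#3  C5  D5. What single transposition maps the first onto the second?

Take the first pair: B4 → C#5. B to C spans 2 letter names, so the interval is some kind of second.
B4 to C#5 is 2 semitones, which makes it a major second; the second version is higher, so the direction is up.
Checking another pair — C5 → D5 — gives the same interval.

up a major second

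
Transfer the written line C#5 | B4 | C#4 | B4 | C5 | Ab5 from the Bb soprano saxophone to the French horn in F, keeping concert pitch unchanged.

First find concert pitch: the Bb soprano saxophone sounds a major second below written, so C#5 B4 C#4 B4 C5 Ab5 sounds B4 A4 B3 A4 Bb4 Gb5.
Then write for French horn in F: it sounds a perfect fifth below written, so the part must be a perfect fifth above concert.
B4 → F#5
A4 → E5
B3 → F#4
A4 → E5
Bb4 → F5
Gb5 → Db6

F#5 E5 F#4 E5 F5 Db6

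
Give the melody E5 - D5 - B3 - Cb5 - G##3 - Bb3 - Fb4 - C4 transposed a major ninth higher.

E5 gives F#6
D5 gives E6
B3 gives C#5
Cb5 gives Db6
G##3 gives A##4
Bb3 gives C5
Fb4 gives Gb5
C4 gives D5

F#6 E6 C#5 Db6 A##4 C5 Gb5 D5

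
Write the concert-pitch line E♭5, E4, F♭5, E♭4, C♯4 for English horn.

Bb5 B4 Cb6 Bb4 G#4

The English horn sounds a perfect fifth below written, so the written part must be a perfect fifth above concert — transpose each note up.
Eb5 → Bb5
E4 → B4
Fb5 → Cb6
Eb4 → Bb4
C#4 → G#4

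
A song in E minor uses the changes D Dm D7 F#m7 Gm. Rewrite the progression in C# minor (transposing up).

B Bm B7 D#m7 Em

E minor up to C# minor is a major sixth; each chord root moves by that interval while the quality stays the same.
D: root D up a major sixth → B, giving B.
Dm: root D up a major sixth → B, giving Bm.
D7: root D up a major sixth → B, giving B7.
F#m7: root F# up a major sixth → D#, giving D#m7.
Gm: root G up a major sixth → E, giving Em.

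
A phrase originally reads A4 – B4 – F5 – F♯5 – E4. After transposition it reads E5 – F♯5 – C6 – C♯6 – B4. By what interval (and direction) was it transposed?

up a perfect fifth

From A4 to E5 is 5 letter names — a fifth of some quality.
A4 to E5 is 7 semitones, which makes it a perfect fifth; the second version is higher, so the direction is up.
Checking another pair — E4 → B4 — gives the same interval.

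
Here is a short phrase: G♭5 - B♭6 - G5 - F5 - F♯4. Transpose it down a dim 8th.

G4 B5 G#4 F#4 F##3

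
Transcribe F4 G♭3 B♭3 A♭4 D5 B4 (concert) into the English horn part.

C5 Db4 F4 Eb5 A5 F#5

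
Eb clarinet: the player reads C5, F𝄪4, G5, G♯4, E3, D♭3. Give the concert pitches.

Eb5 A#4 Bb5 B4 G3 Fb3

The Eb clarinet sounds a minor third above written, so transpose each written note up a minor third.
C5 -> Eb5
F##4 -> A#4
G5 -> Bb5
G#4 -> B4
E3 -> G3
Db3 -> Fb3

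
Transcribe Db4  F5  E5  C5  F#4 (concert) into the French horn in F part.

The French horn in F sounds a perfect fifth below written, so the written part must be a perfect fifth above concert — transpose each note up.
Db4 becomes Ab4
F5 becomes C6
E5 becomes B5
C5 becomes G5
F#4 becomes C#5

Ab4 C6 B5 G5 C#5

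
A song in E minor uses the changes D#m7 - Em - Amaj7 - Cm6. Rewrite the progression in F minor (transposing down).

Em7 Fm Bbmaj7 Dbm6

E minor down to F minor is a major seventh; each chord root moves by that interval while the quality stays the same.
D#m7: root D# down a major seventh → E, giving Em7.
Em: root E down a major seventh → F, giving Fm.
Amaj7: root A down a major seventh → Bb, giving Bbmaj7.
Cm6: root C down a major seventh → Db, giving Dbm6.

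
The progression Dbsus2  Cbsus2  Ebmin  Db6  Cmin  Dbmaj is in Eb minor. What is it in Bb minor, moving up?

Eb minor up to Bb minor is a perfect fifth; each chord root moves by that interval while the quality stays the same.
Dbsus2: root Db up a perfect fifth → Ab, giving Absus2.
Cbsus2: root Cb up a perfect fifth → Gb, giving Gbsus2.
Ebmin: root Eb up a perfect fifth → Bb, giving Bbmin.
Db6: root Db up a perfect fifth → Ab, giving Ab6.
Cmin: root C up a perfect fifth → G, giving Gmin.
Dbmaj: root Db up a perfect fifth → Ab, giving Abmaj.

Absus2 Gbsus2 Bbmin Ab6 Gmin Abmaj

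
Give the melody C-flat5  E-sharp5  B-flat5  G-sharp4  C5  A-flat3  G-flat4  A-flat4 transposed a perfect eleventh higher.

Fb6 A#6 Eb7 C#6 F6 Db5 Cb6 Db6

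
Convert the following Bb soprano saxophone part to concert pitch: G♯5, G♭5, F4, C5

The Bb soprano saxophone sounds a major second below written, so transpose each written note down a major second.
G#5 gives F#5
Gb5 gives Fb5
F4 gives Eb4
C5 gives Bb4

F#5 Fb5 Eb4 Bb4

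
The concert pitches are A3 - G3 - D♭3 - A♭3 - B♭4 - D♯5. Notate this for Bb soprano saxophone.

Written C4 sounds as Bb3 on the Bb soprano saxophone, so concert pitches are written a major second up.
A3 becomes B3
G3 becomes A3
Db3 becomes Eb3
Ab3 becomes Bb3
Bb4 becomes C5
D#5 becomes E#5

B3 A3 Eb3 Bb3 C5 E#5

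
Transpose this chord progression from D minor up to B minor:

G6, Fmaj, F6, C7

D minor up to B minor is a major sixth; each chord root moves by that interval while the quality stays the same.
G6: root G up a major sixth → E, giving E6.
Fmaj: root F up a major sixth → D, giving Dmaj.
F6: root F up a major sixth → D, giving D6.
C7: root C up a major sixth → A, giving A7.

E6 Dmaj D6 A7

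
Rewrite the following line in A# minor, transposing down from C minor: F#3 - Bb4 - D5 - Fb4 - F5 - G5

C minor to A# minor down is a diminished third, so every note moves down by that interval.
F#3 becomes D##3
Bb4 becomes G#4
D5 becomes B#4
Fb4 becomes D4
F5 becomes D#5
G5 becomes E#5

D##3 G#4 B#4 D4 D#5 E#5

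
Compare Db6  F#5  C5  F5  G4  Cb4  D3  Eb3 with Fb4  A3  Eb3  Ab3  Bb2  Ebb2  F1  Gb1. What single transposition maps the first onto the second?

Take the first pair: Db6 → Fb4. D to F spans 13 letter names, so the interval is some kind of thirteenth.
Fb4 to Db6 is 21 semitones, which makes it a major thirteenth; the second version is lower, so the direction is down.
Checking another pair — Eb3 → Gb1 — gives the same interval.

down a major thirteenth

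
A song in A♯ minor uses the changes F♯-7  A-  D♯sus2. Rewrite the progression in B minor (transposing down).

A♯ minor down to B minor is a major seventh; each chord root moves by that interval while the quality stays the same.
F♯-7: root F♯ down a major seventh → G, giving G-7.
A-: root A down a major seventh → Bb, giving Bb-.
D♯sus2: root D♯ down a major seventh → E, giving Esus2.

G-7 Bb- Esus2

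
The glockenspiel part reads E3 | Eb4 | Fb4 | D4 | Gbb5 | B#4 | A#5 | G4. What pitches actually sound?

E5 Eb6 Fb6 D6 Gbb7 B#6 A#7 G6

The glockenspiel sounds a perfect fifteenth above written, so transpose each written note up a perfect fifteenth.
E3 → E5
Eb4 → Eb6
Fb4 → Fb6
D4 → D6
Gbb5 → Gbb7
B#4 → B#6
A#5 → A#7
G4 → G6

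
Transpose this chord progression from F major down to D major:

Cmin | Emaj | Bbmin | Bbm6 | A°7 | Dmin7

Amin C#maj Gmin Gm6 F#°7 Bmin7

F major down to D major is a minor third; each chord root moves by that interval while the quality stays the same.
Cmin: root C down a minor third → A, giving Amin.
Emaj: root E down a minor third → C#, giving C#maj.
Bbmin: root Bb down a minor third → G, giving Gmin.
Bbm6: root Bb down a minor third → G, giving Gm6.
A°7: root A down a minor third → F#, giving F#°7.
Dmin7: root D down a minor third → B, giving Bmin7.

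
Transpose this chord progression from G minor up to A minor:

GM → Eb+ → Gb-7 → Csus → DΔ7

G minor up to A minor is a major second; each chord root moves by that interval while the quality stays the same.
GM: root G up a major second → A, giving AM.
Eb+: root Eb up a major second → F, giving F+.
Gb-7: root Gb up a major second → Ab, giving Ab-7.
Csus: root C up a major second → D, giving Dsus.
DΔ7: root D up a major second → E, giving EΔ7.

AM F+ Ab-7 Dsus EΔ7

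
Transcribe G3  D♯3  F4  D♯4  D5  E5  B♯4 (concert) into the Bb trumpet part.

The Bb trumpet sounds a major second below written, so the written part must be a major second above concert — transpose each note up.
G3 gives A3
D#3 gives E#3
F4 gives G4
D#4 gives E#4
D5 gives E5
E5 gives F#5
B#4 gives C##5

A3 E#3 G4 E#4 E5 F#5 C##5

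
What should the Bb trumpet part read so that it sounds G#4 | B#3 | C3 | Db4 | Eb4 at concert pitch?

A#4 C##4 D3 Eb4 F4

Written C4 sounds as Bb3 on the Bb trumpet, so concert pitches are written a major second up.
G#4 gives A#4
B#3 gives C##4
C3 gives D3
Db4 gives Eb4
Eb4 gives F4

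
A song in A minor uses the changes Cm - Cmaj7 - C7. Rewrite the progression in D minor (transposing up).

A minor up to D minor is a perfect fourth; each chord root moves by that interval while the quality stays the same.
Cm: root C up a perfect fourth → F, giving Fm.
Cmaj7: root C up a perfect fourth → F, giving Fmaj7.
C7: root C up a perfect fourth → F, giving F7.

Fm Fmaj7 F7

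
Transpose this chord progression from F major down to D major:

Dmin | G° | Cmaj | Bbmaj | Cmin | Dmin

F major down to D major is a minor third; each chord root moves by that interval while the quality stays the same.
Dmin: root D down a minor third → B, giving Bmin.
G°: root G down a minor third → E, giving E°.
Cmaj: root C down a minor third → A, giving Amaj.
Bbmaj: root Bb down a minor third → G, giving Gmaj.
Cmin: root C down a minor third → A, giving Amin.
Dmin: root D down a minor third → B, giving Bmin.

Bmin E° Amaj Gmaj Amin Bmin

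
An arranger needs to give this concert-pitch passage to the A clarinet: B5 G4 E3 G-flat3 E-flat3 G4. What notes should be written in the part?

Written C4 sounds as A3 on the A clarinet, so concert pitches are written a minor third up.
B5 to D6
G4 to Bb4
E3 to G3
Gb3 to Bbb3
Eb3 to Gb3
G4 to Bb4

D6 Bb4 G3 Bbb3 Gb3 Bb4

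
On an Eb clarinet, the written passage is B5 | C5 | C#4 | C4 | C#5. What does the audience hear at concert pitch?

The Eb clarinet sounds a minor third above written, so transpose each written note up a minor third.
B5 becomes D6
C5 becomes Eb5
C#4 becomes E4
C4 becomes Eb4
C#5 becomes E5

D6 Eb5 E4 Eb4 E5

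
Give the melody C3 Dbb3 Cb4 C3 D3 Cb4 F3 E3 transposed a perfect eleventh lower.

C3 → G1
Dbb3 → Abb1
Cb4 → Gb2
C3 → G1
D3 → A1
Cb4 → Gb2
F3 → C2
E3 → B1

G1 Abb1 Gb2 G1 A1 Gb2 C2 B1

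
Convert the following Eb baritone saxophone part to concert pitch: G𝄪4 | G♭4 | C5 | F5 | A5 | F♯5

B#2 Bbb2 Eb3 Ab3 C4 A3

Written C4 on the Eb baritone saxophone sounds as Eb2, a major thirteenth lower; apply that shift to every note.
G##4 → B#2
Gb4 → Bbb2
C5 → Eb3
F5 → Ab3
A5 → C4
F#5 → A3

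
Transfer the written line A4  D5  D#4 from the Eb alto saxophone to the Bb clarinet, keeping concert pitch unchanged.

D4 G4 G#3

First find concert pitch: the Eb alto saxophone sounds a major sixth below written, so A4 D5 D#4 sounds C4 F4 F#3.
Then write for Bb clarinet: it sounds a major second below written, so the part must be a major second above concert.
C4 → D4
F4 → G4
F#3 → G#3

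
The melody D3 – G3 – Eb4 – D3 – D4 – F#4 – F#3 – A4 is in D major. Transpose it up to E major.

D major to E major up is a major second, so every note moves up by that interval.
D3 gives E3
G3 gives A3
Eb4 gives F4
D3 gives E3
D4 gives E4
F#4 gives G#4
F#3 gives G#3
A4 gives B4

E3 A3 F4 E3 E4 G#4 G#3 B4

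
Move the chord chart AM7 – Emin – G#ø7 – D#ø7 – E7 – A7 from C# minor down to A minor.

FM7 Cmin Eø7 Bø7 C7 F7

C# minor down to A minor is a major third; each chord root moves by that interval while the quality stays the same.
AM7: root A down a major third → F, giving FM7.
Emin: root E down a major third → C, giving Cmin.
G#ø7: root G# down a major third → E, giving Eø7.
D#ø7: root D# down a major third → B, giving Bø7.
E7: root E down a major third → C, giving C7.
A7: root A down a major third → F, giving F7.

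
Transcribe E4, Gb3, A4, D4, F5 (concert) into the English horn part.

The English horn sounds a perfect fifth below written, so the written part must be a perfect fifth above concert — transpose each note up.
E4 becomes B4
Gb3 becomes Db4
A4 becomes E5
D4 becomes A4
F5 becomes C6

B4 Db4 E5 A4 C6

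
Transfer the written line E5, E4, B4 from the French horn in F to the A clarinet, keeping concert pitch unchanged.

C5 C4 G4

First find concert pitch: the French horn in F sounds a perfect fifth below written, so E5 E4 B4 sounds A4 A3 E4.
Then write for A clarinet: it sounds a minor third below written, so the part must be a minor third above concert.
A4 → C5
A3 → C4
E4 → G4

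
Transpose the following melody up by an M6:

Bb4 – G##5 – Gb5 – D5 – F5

G5 E##6 Eb6 B5 D6

Bb4 gives G5
G##5 gives E##6
Gb5 gives Eb6
D5 gives B5
F5 gives D6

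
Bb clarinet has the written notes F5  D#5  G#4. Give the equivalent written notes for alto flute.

First find concert pitch: the Bb clarinet sounds a major second below written, so F5 D#5 G#4 sounds Eb5 C#5 F#4.
Then write for alto flute: it sounds a perfect fourth below written, so the part must be a perfect fourth above concert.
Eb5 → Ab5
C#5 → F#5
F#4 → B4

Ab5 F#5 B4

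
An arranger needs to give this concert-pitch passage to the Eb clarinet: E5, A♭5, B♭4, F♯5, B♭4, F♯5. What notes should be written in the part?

Written C4 sounds as Eb4 on the Eb clarinet, so concert pitches are written a minor third down.
E5 -> C#5
Ab5 -> F5
Bb4 -> G4
F#5 -> D#5
Bb4 -> G4
F#5 -> D#5

C#5 F5 G4 D#5 G4 D#5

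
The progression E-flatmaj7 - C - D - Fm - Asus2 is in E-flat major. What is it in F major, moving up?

E-flat major up to F major is a major second; each chord root moves by that interval while the quality stays the same.
E-flatmaj7: root E-flat up a major second → F, giving Fmaj7.
C: root C up a major second → D, giving D.
D: root D up a major second → E, giving E.
Fm: root F up a major second → G, giving Gm.
Asus2: root A up a major second → B, giving Bsus2.

Fmaj7 D E Gm Bsus2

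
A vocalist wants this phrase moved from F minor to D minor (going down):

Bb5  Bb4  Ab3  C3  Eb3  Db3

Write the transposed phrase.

G5 G4 F3 A2 C3 Bb2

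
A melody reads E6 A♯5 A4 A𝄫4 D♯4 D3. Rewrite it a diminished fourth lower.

B#5 E##5 E#4 Eb4 A##3 A#2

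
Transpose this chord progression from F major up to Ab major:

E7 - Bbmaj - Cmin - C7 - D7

F major up to Ab major is a minor third; each chord root moves by that interval while the quality stays the same.
E7: root E up a minor third → G, giving G7.
Bbmaj: root Bb up a minor third → Db, giving Dbmaj.
Cmin: root C up a minor third → Eb, giving Ebmin.
C7: root C up a minor third → Eb, giving Eb7.
D7: root D up a minor third → F, giving F7.

G7 Dbmaj Ebmin Eb7 F7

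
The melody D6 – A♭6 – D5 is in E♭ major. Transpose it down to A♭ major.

G5 Db6 G4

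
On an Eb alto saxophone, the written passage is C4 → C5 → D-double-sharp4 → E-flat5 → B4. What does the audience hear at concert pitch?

Eb3 Eb4 F##3 Gb4 D4

The Eb alto saxophone sounds a major sixth below written, so transpose each written note down a major sixth.
C4 gives Eb3
C5 gives Eb4
D##4 gives F##3
Eb5 gives Gb4
B4 gives D4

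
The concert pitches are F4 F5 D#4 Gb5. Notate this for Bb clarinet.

Written C4 sounds as Bb3 on the Bb clarinet, so concert pitches are written a major second up.
F4 → G4
F5 → G5
D#4 → E#4
Gb5 → Ab5

G4 G5 E#4 Ab5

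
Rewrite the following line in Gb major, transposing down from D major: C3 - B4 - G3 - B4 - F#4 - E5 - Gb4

Fb2 Eb4 Cb3 Eb4 Bb3 Ab4 Cbb4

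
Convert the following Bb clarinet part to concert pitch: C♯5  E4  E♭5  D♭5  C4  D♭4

B4 D4 Db5 Cb5 Bb3 Cb4

Written C4 on the Bb clarinet sounds as Bb3, a major second lower; apply that shift to every note.
C#5 gives B4
E4 gives D4
Eb5 gives Db5
Db5 gives Cb5
C4 gives Bb3
Db4 gives Cb4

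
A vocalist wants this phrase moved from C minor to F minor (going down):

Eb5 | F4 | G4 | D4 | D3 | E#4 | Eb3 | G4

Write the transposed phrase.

Ab4 Bb3 C4 G3 G2 A#3 Ab2 C4

C minor to F minor down is a perfect fifth, so every note moves down by that interval.
Eb5 gives Ab4
F4 gives Bb3
G4 gives C4
D4 gives G3
D3 gives G2
E#4 gives A#3
Eb3 gives Ab2
G4 gives C4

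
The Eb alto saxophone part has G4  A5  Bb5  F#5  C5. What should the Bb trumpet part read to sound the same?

First find concert pitch: the Eb alto saxophone sounds a major sixth below written, so G4 A5 Bb5 F#5 C5 sounds Bb3 C5 Db5 A4 Eb4.
Then write for Bb trumpet: it sounds a major second below written, so the part must be a major second above concert.
Bb3 → C4
C5 → D5
Db5 → Eb5
A4 → B4
Eb4 → F4

C4 D5 Eb5 B4 F4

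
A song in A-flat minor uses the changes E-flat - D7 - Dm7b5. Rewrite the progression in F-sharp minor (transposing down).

A-flat minor down to F-sharp minor is a diminished third; each chord root moves by that interval while the quality stays the same.
E-flat: root E-flat down a diminished third → C#, giving C#.
D7: root D down a diminished third → B#, giving B#7.
Dm7b5: root D down a diminished third → B#, giving B#m7b5.

C# B#7 B#m7b5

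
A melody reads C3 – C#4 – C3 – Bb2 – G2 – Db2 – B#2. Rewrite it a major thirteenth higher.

A4 A#5 A4 G4 E4 Bb3 G##4

C3 → A4
C#4 → A#5
C3 → A4
Bb2 → G4
G2 → E4
Db2 → Bb3
B#2 → G##4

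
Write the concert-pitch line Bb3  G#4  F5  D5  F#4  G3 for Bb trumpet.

Written C4 sounds as Bb3 on the Bb trumpet, so concert pitches are written a major second up.
Bb3 becomes C4
G#4 becomes A#4
F5 becomes G5
D5 becomes E5
F#4 becomes G#4
G3 becomes A3

C4 A#4 G5 E5 G#4 A3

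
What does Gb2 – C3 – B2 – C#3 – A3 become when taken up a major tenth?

Bb3 E4 D#4 E#4 C#5

Gb2 up a major tenth is Bb3.
A major tenth up from C3 gives E4.
B2: a tenth up reaches D, and 16 semitones makes it D#4.
C#3 up a major tenth is E#4.
A3 up a major tenth is C#5.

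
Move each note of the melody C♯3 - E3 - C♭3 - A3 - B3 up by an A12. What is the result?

C#3: a twelfth up reaches G, and 20 semitones makes it G##4.
E3: a twelfth up reaches B, and 20 semitones makes it B#4.
An augmented twelfth up from Cb3 gives G4.
An augmented twelfth up from A3 gives E#5.
An augmented twelfth up from B3 gives F##5.

G##4 B#4 G4 E#5 F##5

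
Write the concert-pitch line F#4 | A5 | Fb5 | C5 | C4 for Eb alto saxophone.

The Eb alto saxophone sounds a major sixth below written, so the written part must be a major sixth above concert — transpose each note up.
F#4 becomes D#5
A5 becomes F#6
Fb5 becomes Db6
C5 becomes A5
C4 becomes A4

D#5 F#6 Db6 A5 A4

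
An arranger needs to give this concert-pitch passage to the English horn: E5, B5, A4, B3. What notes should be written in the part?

B5 F#6 E5 F#4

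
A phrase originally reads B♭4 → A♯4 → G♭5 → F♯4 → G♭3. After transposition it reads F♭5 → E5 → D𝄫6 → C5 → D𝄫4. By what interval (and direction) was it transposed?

From Bb4 to Fb5 is 5 letter names — a fifth of some quality.
Bb4 to Fb5 is 6 semitones, which makes it a diminished fifth; the second version is higher, so the direction is up.
Checking another pair — Gb3 → Dbb4 — gives the same interval.

up a diminished fifth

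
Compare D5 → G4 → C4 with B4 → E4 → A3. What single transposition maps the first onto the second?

down a minor third

Take the first pair: D5 → B4. D to B spans 3 letter names, so the interval is some kind of third.
B4 to D5 is 3 semitones, which makes it a minor third; the second version is lower, so the direction is down.
Checking another pair — C4 → A3 — gives the same interval.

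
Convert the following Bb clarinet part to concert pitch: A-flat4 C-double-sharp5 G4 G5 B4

Gb4 B#4 F4 F5 A4

Written C4 on the Bb clarinet sounds as Bb3, a major second lower; apply that shift to every note.
Ab4 → Gb4
C##5 → B#4
G4 → F4
G5 → F5
B4 → A4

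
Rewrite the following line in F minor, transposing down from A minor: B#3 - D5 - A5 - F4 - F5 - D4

A minor to F minor down is a major third, so every note moves down by that interval.
B#3 to G#3
D5 to Bb4
A5 to F5
F4 to Db4
F5 to Db5
D4 to Bb3

G#3 Bb4 F5 Db4 Db5 Bb3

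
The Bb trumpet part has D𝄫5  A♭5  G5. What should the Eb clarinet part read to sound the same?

First find concert pitch: the Bb trumpet sounds a major second below written, so D𝄫5 A♭5 G5 sounds Cbb5 Gb5 F5.
Then write for Eb clarinet: it sounds a minor third above written, so the part must be a minor third below concert.
Cbb5 → Abb4
Gb5 → Eb5
F5 → D5

Abb4 Eb5 D5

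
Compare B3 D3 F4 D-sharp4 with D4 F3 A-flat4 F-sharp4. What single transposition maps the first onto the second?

up a minor third

Take the first pair: B3 → D4. B to D spans 3 letter names, so the interval is some kind of third.
B3 to D4 is 3 semitones, which makes it a minor third; the second version is higher, so the direction is up.
Checking another pair — D#4 → F#4 — gives the same interval.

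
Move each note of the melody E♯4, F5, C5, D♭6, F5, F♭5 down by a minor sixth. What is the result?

E#4 down a minor sixth is G##3.
A minor sixth down from F5 gives A4.
A minor sixth down from C5 gives E4.
Db6 down a minor sixth is F5.
F5: a sixth down reaches A, and 8 semitones makes it A4.
A minor sixth down from Fb5 gives Ab4.

G##3 A4 E4 F5 A4 Ab4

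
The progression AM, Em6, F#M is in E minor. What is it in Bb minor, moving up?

E minor up to Bb minor is a diminished fifth; each chord root moves by that interval while the quality stays the same.
AM: root A up a diminished fifth → Eb, giving EbM.
Em6: root E up a diminished fifth → Bb, giving Bbm6.
F#M: root F# up a diminished fifth → C, giving CM.

EbM Bbm6 CM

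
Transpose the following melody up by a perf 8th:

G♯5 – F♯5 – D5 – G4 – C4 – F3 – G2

G#6 F#6 D6 G5 C5 F4 G3

G#5: an octave up reaches G, and 12 semitones makes it G#6.
A perfect octave up from F#5 gives F#6.
A perfect octave up from D5 gives D6.
G4 up a perfect octave is G5.
A perfect octave up from C4 gives C5.
F3: an octave up reaches F, and 12 semitones makes it F4.
G2: an octave up reaches G, and 12 semitones makes it G3.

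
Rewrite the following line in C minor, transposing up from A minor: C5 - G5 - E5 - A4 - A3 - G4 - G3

Eb5 Bb5 G5 C5 C4 Bb4 Bb3

A minor to C minor up is a minor third, so every note moves up by that interval.
C5 becomes Eb5
G5 becomes Bb5
E5 becomes G5
A4 becomes C5
A3 becomes C4
G4 becomes Bb4
G3 becomes Bb3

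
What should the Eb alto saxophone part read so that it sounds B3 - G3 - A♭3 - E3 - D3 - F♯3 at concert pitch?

G#4 E4 F4 C#4 B3 D#4

Written C4 sounds as Eb3 on the Eb alto saxophone, so concert pitches are written a major sixth up.
B3 → G#4
G3 → E4
Ab3 → F4
E3 → C#4
D3 → B3
F#3 → D#4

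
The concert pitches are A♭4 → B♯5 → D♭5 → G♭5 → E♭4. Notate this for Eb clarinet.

F4 G##5 Bb4 Eb5 C4

The Eb clarinet sounds a minor third above written, so the written part must be a minor third below concert — transpose each note down.
Ab4 becomes F4
B#5 becomes G##5
Db5 becomes Bb4
Gb5 becomes Eb5
Eb4 becomes C4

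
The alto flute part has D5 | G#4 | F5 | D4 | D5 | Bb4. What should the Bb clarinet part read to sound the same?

B4 E#4 D5 B3 B4 G4

First find concert pitch: the alto flute sounds a perfect fourth below written, so D5 G#4 F5 D4 D5 Bb4 sounds A4 D#4 C5 A3 A4 F4.
Then write for Bb clarinet: it sounds a major second below written, so the part must be a major second above concert.
A4 → B4
D#4 → E#4
C5 → D5
A3 → B3
A4 → B4
F4 → G4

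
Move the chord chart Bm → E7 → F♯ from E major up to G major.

Dm G7 A

E major up to G major is a minor third; each chord root moves by that interval while the quality stays the same.
Bm: root B up a minor third → D, giving Dm.
E7: root E up a minor third → G, giving G7.
F♯: root F♯ up a minor third → A, giving A.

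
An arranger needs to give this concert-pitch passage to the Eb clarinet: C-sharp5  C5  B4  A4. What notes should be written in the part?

The Eb clarinet sounds a minor third above written, so the written part must be a minor third below concert — transpose each note down.
C#5 becomes A#4
C5 becomes A4
B4 becomes G#4
A4 becomes F#4

A#4 A4 G#4 F#4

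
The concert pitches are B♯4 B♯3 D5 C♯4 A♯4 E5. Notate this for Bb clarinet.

The Bb clarinet sounds a major second below written, so the written part must be a major second above concert — transpose each note up.
B#4 to C##5
B#3 to C##4
D5 to E5
C#4 to D#4
A#4 to B#4
E5 to F#5

C##5 C##4 E5 D#4 B#4 F#5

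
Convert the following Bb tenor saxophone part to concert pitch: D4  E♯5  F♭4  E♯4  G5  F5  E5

C3 D#4 Ebb3 D#3 F4 Eb4 D4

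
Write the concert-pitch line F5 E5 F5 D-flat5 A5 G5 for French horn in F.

The French horn in F sounds a perfect fifth below written, so the written part must be a perfect fifth above concert — transpose each note up.
F5 → C6
E5 → B5
F5 → C6
Db5 → Ab5
A5 → E6
G5 → D6

C6 B5 C6 Ab5 E6 D6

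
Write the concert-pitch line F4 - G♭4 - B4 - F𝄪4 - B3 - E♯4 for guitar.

Written C4 sounds as C3 on the guitar, so concert pitches are written a perfect octave up.
F4 becomes F5
Gb4 becomes Gb5
B4 becomes B5
F##4 becomes F##5
B3 becomes B4
E#4 becomes E#5

F5 Gb5 B5 F##5 B4 E#5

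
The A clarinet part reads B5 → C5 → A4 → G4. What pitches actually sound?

G#5 A4 F#4 E4

The A clarinet sounds a minor third below written, so transpose each written note down a minor third.
B5 gives G#5
C5 gives A4
A4 gives F#4
G4 gives E4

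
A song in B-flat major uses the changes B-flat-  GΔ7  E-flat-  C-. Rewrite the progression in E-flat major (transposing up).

Eb- CΔ7 Ab- F-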